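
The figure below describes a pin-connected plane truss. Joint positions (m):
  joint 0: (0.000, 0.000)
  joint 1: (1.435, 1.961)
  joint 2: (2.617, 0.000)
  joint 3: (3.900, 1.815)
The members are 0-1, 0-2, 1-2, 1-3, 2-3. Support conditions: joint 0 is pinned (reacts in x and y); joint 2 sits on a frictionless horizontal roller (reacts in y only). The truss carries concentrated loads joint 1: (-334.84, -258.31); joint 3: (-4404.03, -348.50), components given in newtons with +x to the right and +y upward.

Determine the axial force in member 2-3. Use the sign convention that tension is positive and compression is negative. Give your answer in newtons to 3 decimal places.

-716.230

N=4 nodes, M=5 members, R=3 reactions → 2N=8, M+R=8
member 0 (0-1): L=2.4300, (cx,cy)=(0.5905,0.8070)
member 1 (0-2): L=2.6170, (cx,cy)=(1.0000,0.0000)
member 2 (1-2): L=2.2897, (cx,cy)=(0.5162,-0.8565)
member 3 (1-3): L=2.4693, (cx,cy)=(0.9983,-0.0591)
member 4 (2-3): L=2.2227, (cx,cy)=(0.5772,0.8166)
solve A·x = −loads:
  F[0-1] = -4028.5944 N (compression)
  F[0-2] = -2359.8131 N (compression)
  F[1-2] = +3770.3882 N (tension)
  F[1-3] = -3997.5936 N (compression)
  F[2-3] = -716.2302 N (compression)
  Rx@0 = +4738.8700 N
  Ry@0 = +3251.1015 N
  Ry@2 = -2644.2915 N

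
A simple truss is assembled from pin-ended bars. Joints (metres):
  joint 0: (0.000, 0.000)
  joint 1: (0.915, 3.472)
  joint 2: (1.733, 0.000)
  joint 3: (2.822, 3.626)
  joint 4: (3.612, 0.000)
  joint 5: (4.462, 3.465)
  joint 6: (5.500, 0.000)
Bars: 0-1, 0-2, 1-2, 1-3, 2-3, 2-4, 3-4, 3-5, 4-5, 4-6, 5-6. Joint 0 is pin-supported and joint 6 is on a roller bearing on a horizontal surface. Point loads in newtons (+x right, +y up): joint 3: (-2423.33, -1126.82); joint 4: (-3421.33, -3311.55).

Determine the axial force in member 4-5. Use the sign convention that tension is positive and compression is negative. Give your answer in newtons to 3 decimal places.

1127.430

N=7 nodes, M=11 members, R=3 reactions → 2N=14, M+R=14
member 0 (0-1): L=3.5905, (cx,cy)=(0.2548,0.9670)
member 1 (0-2): L=1.7330, (cx,cy)=(1.0000,0.0000)
member 2 (1-2): L=3.5671, (cx,cy)=(0.2293,-0.9734)
member 3 (1-3): L=1.9132, (cx,cy)=(0.9968,0.0805)
member 4 (2-3): L=3.7860, (cx,cy)=(0.2876,0.9577)
member 5 (2-4): L=1.8790, (cx,cy)=(1.0000,0.0000)
member 6 (3-4): L=3.7111, (cx,cy)=(0.2129,-0.9771)
member 7 (3-5): L=1.6479, (cx,cy)=(0.9952,-0.0977)
member 8 (4-5): L=3.5677, (cx,cy)=(0.2382,0.9712)
member 9 (4-6): L=1.8880, (cx,cy)=(1.0000,0.0000)
member 10 (5-6): L=3.6171, (cx,cy)=(0.2870,-0.9579)
solve A·x = −loads:
  F[0-1] = -3395.1525 N (compression)
  F[0-2] = -4979.4529 N (compression)
  F[1-2] = +3239.5273 N (tension)
  F[1-3] = -1613.3324 N (compression)
  F[2-3] = -3292.3343 N (compression)
  F[2-4] = -3289.5600 N (compression)
  F[3-4] = +2268.5828 N (tension)
  F[3-5] = -617.6544 N (compression)
  F[4-5] = +1127.4301 N (tension)
  F[4-6] = +346.0931 N (tension)
  F[5-6] = -1206.0364 N (compression)
  Rx@0 = +5844.6600 N
  Ry@0 = +3283.0591 N
  Ry@6 = +1155.3109 N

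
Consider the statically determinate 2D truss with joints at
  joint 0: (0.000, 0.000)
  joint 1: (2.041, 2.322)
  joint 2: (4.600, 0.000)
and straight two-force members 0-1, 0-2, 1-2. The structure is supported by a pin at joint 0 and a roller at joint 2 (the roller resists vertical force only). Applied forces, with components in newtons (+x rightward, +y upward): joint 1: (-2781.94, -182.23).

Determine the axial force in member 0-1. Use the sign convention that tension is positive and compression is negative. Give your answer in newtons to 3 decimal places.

N=3 nodes, M=3 members, R=3 reactions → 2N=6, M+R=6
member 0 (0-1): L=3.0915, (cx,cy)=(0.6602,0.7511)
member 1 (0-2): L=4.6000, (cx,cy)=(1.0000,0.0000)
member 2 (1-2): L=3.4555, (cx,cy)=(0.7406,-0.6720)
solve A·x = −loads:
  F[0-1] = -2004.6150 N (compression)
  F[0-2] = -1458.4981 N (compression)
  F[1-2] = +1969.4308 N (tension)
  Rx@0 = +2781.9400 N
  Ry@0 = +1505.6503 N
  Ry@2 = -1323.4203 N

-2004.615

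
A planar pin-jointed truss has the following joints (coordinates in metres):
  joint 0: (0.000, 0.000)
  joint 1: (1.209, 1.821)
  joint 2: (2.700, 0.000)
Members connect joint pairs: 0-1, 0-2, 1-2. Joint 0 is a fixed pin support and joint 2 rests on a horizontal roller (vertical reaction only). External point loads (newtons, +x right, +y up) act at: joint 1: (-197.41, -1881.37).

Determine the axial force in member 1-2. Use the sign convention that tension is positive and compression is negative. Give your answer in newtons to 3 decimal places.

-916.720

N=3 nodes, M=3 members, R=3 reactions → 2N=6, M+R=6
member 0 (0-1): L=2.1858, (cx,cy)=(0.5531,0.8331)
member 1 (0-2): L=2.7000, (cx,cy)=(1.0000,0.0000)
member 2 (1-2): L=2.3535, (cx,cy)=(0.6335,-0.7737)
solve A·x = −loads:
  F[0-1] = -1406.8779 N (compression)
  F[0-2] = +580.7560 N (tension)
  F[1-2] = -916.7197 N (compression)
  Rx@0 = +197.4100 N
  Ry@0 = +1172.0764 N
  Ry@2 = +709.2936 N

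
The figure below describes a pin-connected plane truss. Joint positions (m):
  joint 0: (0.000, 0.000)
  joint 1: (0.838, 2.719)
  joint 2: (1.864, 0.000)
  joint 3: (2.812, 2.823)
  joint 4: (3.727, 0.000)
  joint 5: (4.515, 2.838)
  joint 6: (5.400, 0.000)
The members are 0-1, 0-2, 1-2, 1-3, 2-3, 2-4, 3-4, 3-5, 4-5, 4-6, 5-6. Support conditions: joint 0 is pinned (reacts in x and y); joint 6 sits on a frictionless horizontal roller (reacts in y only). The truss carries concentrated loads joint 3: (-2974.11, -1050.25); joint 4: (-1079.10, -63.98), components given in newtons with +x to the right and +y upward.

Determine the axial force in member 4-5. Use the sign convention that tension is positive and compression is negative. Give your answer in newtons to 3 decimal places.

-1005.399

N=7 nodes, M=11 members, R=3 reactions → 2N=14, M+R=14
member 0 (0-1): L=2.8452, (cx,cy)=(0.2945,0.9556)
member 1 (0-2): L=1.8640, (cx,cy)=(1.0000,0.0000)
member 2 (1-2): L=2.9061, (cx,cy)=(0.3530,-0.9356)
member 3 (1-3): L=1.9767, (cx,cy)=(0.9986,0.0526)
member 4 (2-3): L=2.9779, (cx,cy)=(0.3183,0.9480)
member 5 (2-4): L=1.8630, (cx,cy)=(1.0000,0.0000)
member 6 (3-4): L=2.9676, (cx,cy)=(0.3083,-0.9513)
member 7 (3-5): L=1.7031, (cx,cy)=(1.0000,0.0088)
member 8 (4-5): L=2.9454, (cx,cy)=(0.2675,0.9635)
member 9 (4-6): L=1.6730, (cx,cy)=(1.0000,0.0000)
member 10 (5-6): L=2.9728, (cx,cy)=(0.2977,-0.9547)
solve A·x = −loads:
  F[0-1] = -2174.4151 N (compression)
  F[0-2] = -3412.7787 N (compression)
  F[1-2] = +2142.3268 N (tension)
  F[1-3] = -1398.7081 N (compression)
  F[2-3] = -2114.3725 N (compression)
  F[2-4] = -1983.3443 N (compression)
  F[3-4] = +1085.6215 N (tension)
  F[3-5] = +569.5349 N (tension)
  F[4-5] = -1005.3986 N (compression)
  F[4-6] = -300.5297 N (compression)
  F[5-6] = +1009.5042 N (tension)
  Rx@0 = +4053.2100 N
  Ry@0 = +2077.9626 N
  Ry@6 = -963.7326 N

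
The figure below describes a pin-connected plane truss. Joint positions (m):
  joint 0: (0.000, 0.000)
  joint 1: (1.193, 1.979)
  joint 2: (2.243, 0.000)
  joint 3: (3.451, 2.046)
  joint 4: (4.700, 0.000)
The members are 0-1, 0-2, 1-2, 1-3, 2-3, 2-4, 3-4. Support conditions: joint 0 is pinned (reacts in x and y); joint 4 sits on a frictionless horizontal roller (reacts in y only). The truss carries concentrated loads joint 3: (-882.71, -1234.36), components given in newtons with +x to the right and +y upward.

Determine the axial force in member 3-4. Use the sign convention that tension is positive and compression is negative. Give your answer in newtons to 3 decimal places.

N=5 nodes, M=7 members, R=3 reactions → 2N=10, M+R=10
member 0 (0-1): L=2.3108, (cx,cy)=(0.5163,0.8564)
member 1 (0-2): L=2.2430, (cx,cy)=(1.0000,0.0000)
member 2 (1-2): L=2.2403, (cx,cy)=(0.4687,-0.8834)
member 3 (1-3): L=2.2590, (cx,cy)=(0.9996,0.0297)
member 4 (2-3): L=2.3760, (cx,cy)=(0.5084,0.8611)
member 5 (2-4): L=2.4570, (cx,cy)=(1.0000,0.0000)
member 6 (3-4): L=2.3971, (cx,cy)=(0.5210,-0.8535)
solve A·x = −loads:
  F[0-1] = -831.6989 N (compression)
  F[0-2] = -453.3233 N (compression)
  F[1-2] = +779.6354 N (tension)
  F[1-3] = -795.1417 N (compression)
  F[2-3] = -799.7831 N (compression)
  F[2-4] = +318.7055 N (tension)
  F[3-4] = -611.6660 N (compression)
  Rx@0 = +882.7100 N
  Ry@0 = +712.2852 N
  Ry@4 = +522.0748 N

-611.666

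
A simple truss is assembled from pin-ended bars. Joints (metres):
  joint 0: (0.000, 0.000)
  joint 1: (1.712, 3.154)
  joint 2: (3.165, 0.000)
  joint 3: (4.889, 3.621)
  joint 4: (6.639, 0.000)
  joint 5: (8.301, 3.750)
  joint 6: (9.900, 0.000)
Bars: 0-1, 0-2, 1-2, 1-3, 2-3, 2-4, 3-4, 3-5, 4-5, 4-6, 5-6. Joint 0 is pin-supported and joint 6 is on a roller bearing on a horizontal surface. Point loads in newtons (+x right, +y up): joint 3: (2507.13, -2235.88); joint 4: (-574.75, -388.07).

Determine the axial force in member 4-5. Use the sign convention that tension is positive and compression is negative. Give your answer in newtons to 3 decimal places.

2578.874

N=7 nodes, M=11 members, R=3 reactions → 2N=14, M+R=14
member 0 (0-1): L=3.5887, (cx,cy)=(0.4771,0.8789)
member 1 (0-2): L=3.1650, (cx,cy)=(1.0000,0.0000)
member 2 (1-2): L=3.4726, (cx,cy)=(0.4184,-0.9083)
member 3 (1-3): L=3.2111, (cx,cy)=(0.9894,0.1454)
member 4 (2-3): L=4.0105, (cx,cy)=(0.4299,0.9029)
member 5 (2-4): L=3.4740, (cx,cy)=(1.0000,0.0000)
member 6 (3-4): L=4.0217, (cx,cy)=(0.4351,-0.9004)
member 7 (3-5): L=3.4144, (cx,cy)=(0.9993,0.0378)
member 8 (4-5): L=4.1018, (cx,cy)=(0.4052,0.9142)
member 9 (4-6): L=3.2610, (cx,cy)=(1.0000,0.0000)
member 10 (5-6): L=4.0767, (cx,cy)=(0.3922,-0.9199)
solve A·x = −loads:
  F[0-1] = -389.7521 N (compression)
  F[0-2] = +2118.3132 N (tension)
  F[1-2] = +325.0412 N (tension)
  F[1-3] = -325.3960 N (compression)
  F[2-3] = -326.9729 N (compression)
  F[2-4] = +2394.8742 N (tension)
  F[3-4] = -2187.5860 N (compression)
  F[3-5] = -2019.1630 N (compression)
  F[4-5] = +2578.8743 N (tension)
  F[4-6] = +972.7921 N (tension)
  F[5-6] = -2480.1499 N (compression)
  Rx@0 = -1932.3800 N
  Ry@0 = +342.5427 N
  Ry@6 = +2281.4073 N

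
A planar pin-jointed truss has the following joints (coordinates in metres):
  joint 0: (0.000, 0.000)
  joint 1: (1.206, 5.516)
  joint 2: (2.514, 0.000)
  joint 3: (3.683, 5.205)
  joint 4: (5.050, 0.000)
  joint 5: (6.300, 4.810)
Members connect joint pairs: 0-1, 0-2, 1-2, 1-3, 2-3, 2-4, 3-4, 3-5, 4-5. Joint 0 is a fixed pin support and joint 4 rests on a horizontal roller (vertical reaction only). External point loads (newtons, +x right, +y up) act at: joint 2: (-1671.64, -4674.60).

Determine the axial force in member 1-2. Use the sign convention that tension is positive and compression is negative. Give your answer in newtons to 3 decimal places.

N=6 nodes, M=9 members, R=3 reactions → 2N=12, M+R=12
member 0 (0-1): L=5.6463, (cx,cy)=(0.2136,0.9769)
member 1 (0-2): L=2.5140, (cx,cy)=(1.0000,0.0000)
member 2 (1-2): L=5.6690, (cx,cy)=(0.2307,-0.9730)
member 3 (1-3): L=2.4964, (cx,cy)=(0.9922,-0.1246)
member 4 (2-3): L=5.3347, (cx,cy)=(0.2191,0.9757)
member 5 (2-4): L=2.5360, (cx,cy)=(1.0000,0.0000)
member 6 (3-4): L=5.3815, (cx,cy)=(0.2540,-0.9672)
member 7 (3-5): L=2.6466, (cx,cy)=(0.9888,-0.1492)
member 8 (4-5): L=4.9698, (cx,cy)=(0.2515,0.9679)
solve A·x = −loads:
  F[0-1] = -2402.9345 N (compression)
  F[0-2] = -1158.3942 N (compression)
  F[1-2] = +2554.8720 N (tension)
  F[1-3] = -1111.3894 N (compression)
  F[2-3] = +2243.1847 N (tension)
  F[2-4] = +611.1758 N (tension)
  F[3-4] = -2406.0367 N (compression)
  F[3-5] = -0.0000 N (compression)
  F[4-5] = +0.0000 N (tension)
  Rx@0 = +1671.6400 N
  Ry@0 = +2347.4823 N
  Ry@4 = +2327.1177 N

2554.872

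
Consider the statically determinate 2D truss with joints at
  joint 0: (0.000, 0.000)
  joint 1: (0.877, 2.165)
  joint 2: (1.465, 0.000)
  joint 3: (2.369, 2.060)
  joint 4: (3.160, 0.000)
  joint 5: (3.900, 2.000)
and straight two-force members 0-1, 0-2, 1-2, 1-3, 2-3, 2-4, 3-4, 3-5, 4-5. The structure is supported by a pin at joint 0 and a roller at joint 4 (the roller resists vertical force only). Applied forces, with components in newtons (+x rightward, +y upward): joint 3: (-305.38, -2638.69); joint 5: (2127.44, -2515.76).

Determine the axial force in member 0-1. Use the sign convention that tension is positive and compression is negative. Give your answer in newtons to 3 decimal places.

N=6 nodes, M=9 members, R=3 reactions → 2N=12, M+R=12
member 0 (0-1): L=2.3359, (cx,cy)=(0.3754,0.9268)
member 1 (0-2): L=1.4650, (cx,cy)=(1.0000,0.0000)
member 2 (1-2): L=2.2434, (cx,cy)=(0.2621,-0.9650)
member 3 (1-3): L=1.4957, (cx,cy)=(0.9975,-0.0702)
member 4 (2-3): L=2.2496, (cx,cy)=(0.4018,0.9157)
member 5 (2-4): L=1.6950, (cx,cy)=(1.0000,0.0000)
member 6 (3-4): L=2.2066, (cx,cy)=(0.3585,-0.9335)
member 7 (3-5): L=1.5322, (cx,cy)=(0.9992,-0.0392)
member 8 (4-5): L=2.1325, (cx,cy)=(0.3470,0.9379)
solve A·x = −loads:
  F[0-1] = +1160.9617 N (tension)
  F[0-2] = +1386.1807 N (tension)
  F[1-2] = -1169.1427 N (compression)
  F[1-3] = +744.1462 N (tension)
  F[2-3] = +1232.1295 N (tension)
  F[2-4] = +584.6251 N (tension)
  F[3-4] = -4105.7101 N (compression)
  F[3-5] = +3016.8732 N (tension)
  F[4-5] = -2556.4738 N (compression)
  Rx@0 = -1822.0600 N
  Ry@0 = -1076.0303 N
  Ry@4 = +6230.4803 N

1160.962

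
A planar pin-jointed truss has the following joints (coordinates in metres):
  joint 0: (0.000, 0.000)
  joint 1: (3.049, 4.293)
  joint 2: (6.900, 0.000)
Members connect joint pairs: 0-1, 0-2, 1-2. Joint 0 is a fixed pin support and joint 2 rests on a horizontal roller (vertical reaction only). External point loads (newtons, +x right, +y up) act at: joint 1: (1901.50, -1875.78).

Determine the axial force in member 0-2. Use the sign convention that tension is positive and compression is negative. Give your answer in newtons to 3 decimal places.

N=3 nodes, M=3 members, R=3 reactions → 2N=6, M+R=6
member 0 (0-1): L=5.2656, (cx,cy)=(0.5790,0.8153)
member 1 (0-2): L=6.9000, (cx,cy)=(1.0000,0.0000)
member 2 (1-2): L=5.7672, (cx,cy)=(0.6677,-0.7444)
solve A·x = −loads:
  F[0-1] = +167.0080 N (tension)
  F[0-2] = +1804.7949 N (tension)
  F[1-2] = -2702.8117 N (compression)
  Rx@0 = -1901.5000 N
  Ry@0 = -136.1610 N
  Ry@2 = +2011.9410 N

1804.795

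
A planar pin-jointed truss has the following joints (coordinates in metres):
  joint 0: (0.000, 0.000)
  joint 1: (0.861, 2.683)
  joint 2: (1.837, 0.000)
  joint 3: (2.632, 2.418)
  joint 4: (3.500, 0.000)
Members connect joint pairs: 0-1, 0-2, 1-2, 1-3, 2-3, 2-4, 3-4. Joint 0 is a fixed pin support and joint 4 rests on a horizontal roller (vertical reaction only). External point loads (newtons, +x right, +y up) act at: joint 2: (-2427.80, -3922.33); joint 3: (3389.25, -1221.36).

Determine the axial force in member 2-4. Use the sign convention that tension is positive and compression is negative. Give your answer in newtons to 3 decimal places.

N=5 nodes, M=7 members, R=3 reactions → 2N=10, M+R=10
member 0 (0-1): L=2.8178, (cx,cy)=(0.3056,0.9522)
member 1 (0-2): L=1.8370, (cx,cy)=(1.0000,0.0000)
member 2 (1-2): L=2.8550, (cx,cy)=(0.3419,-0.9398)
member 3 (1-3): L=1.7907, (cx,cy)=(0.9890,-0.1480)
member 4 (2-3): L=2.5453, (cx,cy)=(0.3123,0.9500)
member 5 (2-4): L=1.6630, (cx,cy)=(1.0000,0.0000)
member 6 (3-4): L=2.5691, (cx,cy)=(0.3379,-0.9412)
solve A·x = −loads:
  F[0-1] = +183.7096 N (tension)
  F[0-2] = +905.3155 N (tension)
  F[1-2] = -206.3053 N (compression)
  F[1-3] = +128.0712 N (tension)
  F[2-3] = +4332.9769 N (tension)
  F[2-4] = +1909.2458 N (tension)
  F[3-4] = -5650.9173 N (compression)
  Rx@0 = -961.4500 N
  Ry@0 = -174.9232 N
  Ry@4 = +5318.6132 N

1909.246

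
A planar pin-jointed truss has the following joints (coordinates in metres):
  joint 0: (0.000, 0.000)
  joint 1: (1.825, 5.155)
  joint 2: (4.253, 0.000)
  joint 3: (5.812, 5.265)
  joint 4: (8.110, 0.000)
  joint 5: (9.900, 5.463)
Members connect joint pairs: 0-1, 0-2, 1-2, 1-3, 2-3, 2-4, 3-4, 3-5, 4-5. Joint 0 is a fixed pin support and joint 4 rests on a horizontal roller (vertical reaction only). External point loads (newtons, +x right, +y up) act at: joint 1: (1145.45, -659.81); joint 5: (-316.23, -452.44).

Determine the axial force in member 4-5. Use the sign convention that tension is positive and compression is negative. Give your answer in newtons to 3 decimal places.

-467.408

N=6 nodes, M=9 members, R=3 reactions → 2N=12, M+R=12
member 0 (0-1): L=5.4685, (cx,cy)=(0.3337,0.9427)
member 1 (0-2): L=4.2530, (cx,cy)=(1.0000,0.0000)
member 2 (1-2): L=5.6982, (cx,cy)=(0.4261,-0.9047)
member 3 (1-3): L=3.9885, (cx,cy)=(0.9996,0.0276)
member 4 (2-3): L=5.4910, (cx,cy)=(0.2839,0.9588)
member 5 (2-4): L=3.8570, (cx,cy)=(1.0000,0.0000)
member 6 (3-4): L=5.7447, (cx,cy)=(0.4000,-0.9165)
member 7 (3-5): L=4.0928, (cx,cy)=(0.9988,0.0484)
member 8 (4-5): L=5.7488, (cx,cy)=(0.3114,0.9503)
solve A·x = −loads:
  F[0-1] = +109.9002 N (tension)
  F[0-2] = +792.5432 N (tension)
  F[1-2] = -866.4043 N (compression)
  F[1-3] = -739.8786 N (compression)
  F[2-3] = +817.4549 N (tension)
  F[2-4] = +191.2746 N (tension)
  F[3-4] = -841.9783 N (compression)
  F[3-5] = -170.8930 N (compression)
  F[4-5] = -467.4081 N (compression)
  Rx@0 = -829.2200 N
  Ry@0 = -103.5995 N
  Ry@4 = +1215.8495 N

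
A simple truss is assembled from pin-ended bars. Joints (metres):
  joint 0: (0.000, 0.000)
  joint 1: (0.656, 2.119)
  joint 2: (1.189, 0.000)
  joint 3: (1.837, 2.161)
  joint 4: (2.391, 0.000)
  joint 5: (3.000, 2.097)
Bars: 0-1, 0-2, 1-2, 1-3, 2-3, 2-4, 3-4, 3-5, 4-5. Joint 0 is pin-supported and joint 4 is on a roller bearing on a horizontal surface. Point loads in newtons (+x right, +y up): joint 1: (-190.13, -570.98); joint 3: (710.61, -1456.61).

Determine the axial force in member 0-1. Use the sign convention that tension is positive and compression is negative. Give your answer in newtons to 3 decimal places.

-291.092

N=6 nodes, M=9 members, R=3 reactions → 2N=12, M+R=12
member 0 (0-1): L=2.2182, (cx,cy)=(0.2957,0.9553)
member 1 (0-2): L=1.1890, (cx,cy)=(1.0000,0.0000)
member 2 (1-2): L=2.1850, (cx,cy)=(0.2439,-0.9698)
member 3 (1-3): L=1.1817, (cx,cy)=(0.9994,0.0355)
member 4 (2-3): L=2.2561, (cx,cy)=(0.2872,0.9579)
member 5 (2-4): L=1.2020, (cx,cy)=(1.0000,0.0000)
member 6 (3-4): L=2.2309, (cx,cy)=(0.2483,-0.9687)
member 7 (3-5): L=1.1648, (cx,cy)=(0.9985,-0.0549)
member 8 (4-5): L=2.1836, (cx,cy)=(0.2789,0.9603)
solve A·x = −loads:
  F[0-1] = -291.0921 N (compression)
  F[0-2] = +606.5654 N (tension)
  F[1-2] = -295.5728 N (compression)
  F[1-3] = +176.2566 N (tension)
  F[2-3] = +299.2537 N (tension)
  F[2-4] = +448.5114 N (tension)
  F[3-4] = -1806.0943 N (compression)
  F[3-5] = -0.0000 N (compression)
  F[4-5] = +0.0000 N (tension)
  Rx@0 = -520.4800 N
  Ry@0 = +278.0717 N
  Ry@4 = +1749.5183 N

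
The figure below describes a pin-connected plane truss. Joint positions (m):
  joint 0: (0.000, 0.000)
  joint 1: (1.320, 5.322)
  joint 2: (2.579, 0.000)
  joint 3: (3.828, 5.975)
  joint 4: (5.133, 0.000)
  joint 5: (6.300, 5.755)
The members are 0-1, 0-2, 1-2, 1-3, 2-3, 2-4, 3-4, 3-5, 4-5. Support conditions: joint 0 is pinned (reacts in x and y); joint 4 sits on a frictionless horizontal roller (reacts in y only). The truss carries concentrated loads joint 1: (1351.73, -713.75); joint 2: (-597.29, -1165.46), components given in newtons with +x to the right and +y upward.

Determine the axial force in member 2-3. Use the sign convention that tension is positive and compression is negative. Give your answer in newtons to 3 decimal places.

2478.537

N=6 nodes, M=9 members, R=3 reactions → 2N=12, M+R=12
member 0 (0-1): L=5.4833, (cx,cy)=(0.2407,0.9706)
member 1 (0-2): L=2.5790, (cx,cy)=(1.0000,0.0000)
member 2 (1-2): L=5.4689, (cx,cy)=(0.2302,-0.9731)
member 3 (1-3): L=2.5916, (cx,cy)=(0.9677,0.2520)
member 4 (2-3): L=6.1041, (cx,cy)=(0.2046,0.9788)
member 5 (2-4): L=2.5540, (cx,cy)=(1.0000,0.0000)
member 6 (3-4): L=6.1159, (cx,cy)=(0.2134,-0.9770)
member 7 (3-5): L=2.4818, (cx,cy)=(0.9961,-0.0886)
member 8 (4-5): L=5.8721, (cx,cy)=(0.1987,0.9801)
solve A·x = −loads:
  F[0-1] = +300.2368 N (tension)
  F[0-2] = +682.1631 N (tension)
  F[1-2] = -1295.4315 N (compression)
  F[1-3] = -1013.9442 N (compression)
  F[2-3] = +2478.5366 N (tension)
  F[2-4] = +474.0846 N (tension)
  F[3-4] = -2221.7866 N (compression)
  F[3-5] = -0.0000 N (compression)
  F[4-5] = +0.0000 N (tension)
  Rx@0 = -754.4400 N
  Ry@0 = -291.4073 N
  Ry@4 = +2170.6173 N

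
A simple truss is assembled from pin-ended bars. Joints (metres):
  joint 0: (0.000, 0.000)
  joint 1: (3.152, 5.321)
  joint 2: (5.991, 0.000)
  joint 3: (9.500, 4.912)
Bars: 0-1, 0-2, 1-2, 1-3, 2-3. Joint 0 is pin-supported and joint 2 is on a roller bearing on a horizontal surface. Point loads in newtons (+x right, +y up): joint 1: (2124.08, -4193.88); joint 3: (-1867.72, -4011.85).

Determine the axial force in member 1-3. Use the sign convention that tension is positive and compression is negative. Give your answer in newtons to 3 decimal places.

N=4 nodes, M=5 members, R=3 reactions → 2N=8, M+R=8
member 0 (0-1): L=6.1845, (cx,cy)=(0.5097,0.8604)
member 1 (0-2): L=5.9910, (cx,cy)=(1.0000,0.0000)
member 2 (1-2): L=6.0310, (cx,cy)=(0.4707,-0.8823)
member 3 (1-3): L=6.3612, (cx,cy)=(0.9979,-0.0643)
member 4 (2-3): L=6.0366, (cx,cy)=(0.5813,0.8137)
solve A·x = −loads:
  F[0-1] = +834.0551 N (tension)
  F[0-2] = -168.7250 N (compression)
  F[1-2] = -5636.5275 N (compression)
  F[1-3] = +956.2919 N (tension)
  F[2-3] = -4854.8167 N (compression)
  Rx@0 = -256.3600 N
  Ry@0 = -717.6006 N
  Ry@2 = +8923.3306 N

956.292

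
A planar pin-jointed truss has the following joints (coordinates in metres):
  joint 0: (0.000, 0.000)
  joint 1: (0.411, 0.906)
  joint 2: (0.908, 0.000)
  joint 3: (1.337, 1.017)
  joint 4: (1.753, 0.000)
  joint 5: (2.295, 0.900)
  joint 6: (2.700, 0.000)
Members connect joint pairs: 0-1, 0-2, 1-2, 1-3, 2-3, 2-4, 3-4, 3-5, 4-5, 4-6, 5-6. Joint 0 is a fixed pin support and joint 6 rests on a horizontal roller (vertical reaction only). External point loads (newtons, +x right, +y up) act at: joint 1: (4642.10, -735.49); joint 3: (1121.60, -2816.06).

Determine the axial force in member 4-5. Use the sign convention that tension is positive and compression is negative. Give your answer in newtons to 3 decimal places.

3582.816

N=7 nodes, M=11 members, R=3 reactions → 2N=14, M+R=14
member 0 (0-1): L=0.9949, (cx,cy)=(0.4131,0.9107)
member 1 (0-2): L=0.9080, (cx,cy)=(1.0000,0.0000)
member 2 (1-2): L=1.0334, (cx,cy)=(0.4810,-0.8767)
member 3 (1-3): L=0.9326, (cx,cy)=(0.9929,0.1190)
member 4 (2-3): L=1.1038, (cx,cy)=(0.3887,0.9214)
member 5 (2-4): L=0.8450, (cx,cy)=(1.0000,0.0000)
member 6 (3-4): L=1.0988, (cx,cy)=(0.3786,-0.9256)
member 7 (3-5): L=0.9651, (cx,cy)=(0.9926,-0.1212)
member 8 (4-5): L=1.0506, (cx,cy)=(0.5159,0.8567)
member 9 (4-6): L=0.9470, (cx,cy)=(1.0000,0.0000)
member 10 (5-6): L=0.9869, (cx,cy)=(0.4104,-0.9119)
solve A·x = −loads:
  F[0-1] = -71.3416 N (compression)
  F[0-2] = +5793.1727 N (tension)
  F[1-2] = -1316.8944 N (compression)
  F[1-3] = -4067.1178 N (compression)
  F[2-3] = +1253.1024 N (tension)
  F[2-4] = +4672.7726 N (tension)
  F[3-4] = -3316.0692 N (compression)
  F[3-5] = -3442.7087 N (compression)
  F[4-5] = +3582.8155 N (tension)
  F[4-6] = +1568.9614 N (tension)
  F[5-6] = -3823.3344 N (compression)
  Rx@0 = -5763.7000 N
  Ry@0 = +64.9691 N
  Ry@6 = +3486.5809 N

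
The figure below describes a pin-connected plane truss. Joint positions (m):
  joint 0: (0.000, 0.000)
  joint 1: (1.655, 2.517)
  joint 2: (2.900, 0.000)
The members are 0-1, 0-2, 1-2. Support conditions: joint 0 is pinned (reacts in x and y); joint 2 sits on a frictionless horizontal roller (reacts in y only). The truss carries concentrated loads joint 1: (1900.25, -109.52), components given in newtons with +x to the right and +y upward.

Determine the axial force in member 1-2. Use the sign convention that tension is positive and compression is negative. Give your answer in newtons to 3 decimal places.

N=3 nodes, M=3 members, R=3 reactions → 2N=6, M+R=6
member 0 (0-1): L=3.0124, (cx,cy)=(0.5494,0.8356)
member 1 (0-2): L=2.9000, (cx,cy)=(1.0000,0.0000)
member 2 (1-2): L=2.8081, (cx,cy)=(0.4434,-0.8963)
solve A·x = −loads:
  F[0-1] = +1917.6035 N (tension)
  F[0-2] = +846.7127 N (tension)
  F[1-2] = -1909.7487 N (compression)
  Rx@0 = -1900.2500 N
  Ry@0 = -1602.2679 N
  Ry@2 = +1711.7879 N

-1909.749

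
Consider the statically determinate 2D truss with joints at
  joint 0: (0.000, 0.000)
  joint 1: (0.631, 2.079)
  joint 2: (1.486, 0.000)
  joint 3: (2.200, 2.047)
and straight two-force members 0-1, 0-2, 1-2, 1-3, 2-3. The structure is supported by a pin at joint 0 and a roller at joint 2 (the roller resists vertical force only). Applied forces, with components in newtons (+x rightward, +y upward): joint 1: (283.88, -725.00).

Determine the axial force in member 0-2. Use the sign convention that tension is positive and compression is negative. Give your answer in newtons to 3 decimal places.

289.944

N=4 nodes, M=5 members, R=3 reactions → 2N=8, M+R=8
member 0 (0-1): L=2.1726, (cx,cy)=(0.2904,0.9569)
member 1 (0-2): L=1.4860, (cx,cy)=(1.0000,0.0000)
member 2 (1-2): L=2.2479, (cx,cy)=(0.3803,-0.9248)
member 3 (1-3): L=1.5693, (cx,cy)=(0.9998,-0.0204)
member 4 (2-3): L=2.1679, (cx,cy)=(0.3293,0.9442)
solve A·x = −loads:
  F[0-1] = -20.8787 N (compression)
  F[0-2] = +289.9438 N (tension)
  F[1-2] = -762.3138 N (compression)
  F[1-3] = +0.0000 N (tension)
  F[2-3] = -0.0000 N (compression)
  Rx@0 = -283.8800 N
  Ry@0 = +19.9788 N
  Ry@2 = +705.0212 N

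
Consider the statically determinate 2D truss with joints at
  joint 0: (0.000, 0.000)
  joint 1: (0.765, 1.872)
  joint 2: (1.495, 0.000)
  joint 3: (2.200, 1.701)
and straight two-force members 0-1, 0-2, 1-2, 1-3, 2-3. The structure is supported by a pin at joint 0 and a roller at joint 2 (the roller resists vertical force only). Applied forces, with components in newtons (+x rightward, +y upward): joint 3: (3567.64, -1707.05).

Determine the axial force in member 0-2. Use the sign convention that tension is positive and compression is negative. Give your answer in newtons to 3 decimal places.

N=4 nodes, M=5 members, R=3 reactions → 2N=8, M+R=8
member 0 (0-1): L=2.0223, (cx,cy)=(0.3783,0.9257)
member 1 (0-2): L=1.4950, (cx,cy)=(1.0000,0.0000)
member 2 (1-2): L=2.0093, (cx,cy)=(0.3633,-0.9317)
member 3 (1-3): L=1.4452, (cx,cy)=(0.9930,-0.1183)
member 4 (2-3): L=1.8413, (cx,cy)=(0.3829,0.9238)
solve A·x = −loads:
  F[0-1] = +5254.7163 N (tension)
  F[0-2] = +1579.8531 N (tension)
  F[1-2] = -5742.0639 N (compression)
  F[1-3] = +4102.7632 N (tension)
  F[2-3] = -1322.3491 N (compression)
  Rx@0 = -3567.6400 N
  Ry@0 = -4864.2314 N
  Ry@2 = +6571.2814 N

1579.853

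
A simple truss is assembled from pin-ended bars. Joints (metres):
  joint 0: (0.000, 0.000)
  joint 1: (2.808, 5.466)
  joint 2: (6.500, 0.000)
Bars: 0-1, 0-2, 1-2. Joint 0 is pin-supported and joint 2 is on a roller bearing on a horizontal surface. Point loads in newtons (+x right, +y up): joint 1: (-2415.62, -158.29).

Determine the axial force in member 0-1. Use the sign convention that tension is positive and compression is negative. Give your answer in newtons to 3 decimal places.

N=3 nodes, M=3 members, R=3 reactions → 2N=6, M+R=6
member 0 (0-1): L=6.1451, (cx,cy)=(0.4570,0.8895)
member 1 (0-2): L=6.5000, (cx,cy)=(1.0000,0.0000)
member 2 (1-2): L=6.5961, (cx,cy)=(0.5597,-0.8287)
solve A·x = −loads:
  F[0-1] = -2384.7988 N (compression)
  F[0-2] = -1325.8841 N (compression)
  F[1-2] = +2368.8008 N (tension)
  Rx@0 = +2415.6200 N
  Ry@0 = +2121.2593 N
  Ry@2 = -1962.9693 N

-2384.799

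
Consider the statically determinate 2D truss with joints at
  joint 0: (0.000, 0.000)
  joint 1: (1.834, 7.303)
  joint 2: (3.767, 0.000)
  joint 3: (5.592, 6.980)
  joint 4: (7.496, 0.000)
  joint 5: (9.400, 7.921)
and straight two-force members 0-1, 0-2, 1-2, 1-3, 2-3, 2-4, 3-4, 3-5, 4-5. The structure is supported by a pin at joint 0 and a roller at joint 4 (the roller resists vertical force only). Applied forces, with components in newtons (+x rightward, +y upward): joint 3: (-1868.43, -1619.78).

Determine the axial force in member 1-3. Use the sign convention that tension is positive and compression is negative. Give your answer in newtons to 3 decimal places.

-1139.661

N=6 nodes, M=9 members, R=3 reactions → 2N=12, M+R=12
member 0 (0-1): L=7.5298, (cx,cy)=(0.2436,0.9699)
member 1 (0-2): L=3.7670, (cx,cy)=(1.0000,0.0000)
member 2 (1-2): L=7.5545, (cx,cy)=(0.2559,-0.9667)
member 3 (1-3): L=3.7719, (cx,cy)=(0.9963,-0.0856)
member 4 (2-3): L=7.2146, (cx,cy)=(0.2530,0.9675)
member 5 (2-4): L=3.7290, (cx,cy)=(1.0000,0.0000)
member 6 (3-4): L=7.2350, (cx,cy)=(0.2632,-0.9648)
member 7 (3-5): L=3.9225, (cx,cy)=(0.9708,0.2399)
member 8 (4-5): L=8.1466, (cx,cy)=(0.2337,0.9723)
solve A·x = −loads:
  F[0-1] = -2218.0391 N (compression)
  F[0-2] = -1328.1896 N (compression)
  F[1-2] = +2326.2767 N (tension)
  F[1-3] = -1139.6614 N (compression)
  F[2-3] = -2324.4319 N (compression)
  F[2-4] = -144.9716 N (compression)
  F[3-4] = +550.8789 N (tension)
  F[3-5] = -0.0000 N (compression)
  F[4-5] = +0.0000 N (tension)
  Rx@0 = +1868.4300 N
  Ry@0 = +2151.2410 N
  Ry@4 = -531.4610 N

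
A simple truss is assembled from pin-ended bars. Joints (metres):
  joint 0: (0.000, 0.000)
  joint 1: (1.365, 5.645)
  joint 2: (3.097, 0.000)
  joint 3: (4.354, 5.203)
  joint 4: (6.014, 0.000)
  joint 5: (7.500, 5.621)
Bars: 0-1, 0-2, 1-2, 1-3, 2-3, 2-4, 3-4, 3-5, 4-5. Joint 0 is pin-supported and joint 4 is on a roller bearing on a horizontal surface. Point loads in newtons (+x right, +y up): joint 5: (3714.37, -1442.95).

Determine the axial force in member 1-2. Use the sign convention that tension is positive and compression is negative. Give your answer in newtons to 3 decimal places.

N=6 nodes, M=9 members, R=3 reactions → 2N=12, M+R=12
member 0 (0-1): L=5.8077, (cx,cy)=(0.2350,0.9720)
member 1 (0-2): L=3.0970, (cx,cy)=(1.0000,0.0000)
member 2 (1-2): L=5.9047, (cx,cy)=(0.2933,-0.9560)
member 3 (1-3): L=3.0215, (cx,cy)=(0.9892,-0.1463)
member 4 (2-3): L=5.3527, (cx,cy)=(0.2348,0.9720)
member 5 (2-4): L=2.9170, (cx,cy)=(1.0000,0.0000)
member 6 (3-4): L=5.4614, (cx,cy)=(0.3040,-0.9527)
member 7 (3-5): L=3.1736, (cx,cy)=(0.9913,0.1317)
member 8 (4-5): L=5.8141, (cx,cy)=(0.2556,0.9668)
solve A·x = −loads:
  F[0-1] = +3938.5121 N (tension)
  F[0-2] = +2788.6887 N (tension)
  F[1-2] = -4344.6265 N (compression)
  F[1-3] = +2223.9895 N (tension)
  F[2-3] = +4273.0137 N (tension)
  F[2-4] = +510.8504 N (tension)
  F[3-4] = -3426.2765 N (compression)
  F[3-5] = +4282.2479 N (tension)
  F[4-5] = -2075.9116 N (compression)
  Rx@0 = -3714.3700 N
  Ry@0 = -3828.1838 N
  Ry@4 = +5271.1338 N

-4344.626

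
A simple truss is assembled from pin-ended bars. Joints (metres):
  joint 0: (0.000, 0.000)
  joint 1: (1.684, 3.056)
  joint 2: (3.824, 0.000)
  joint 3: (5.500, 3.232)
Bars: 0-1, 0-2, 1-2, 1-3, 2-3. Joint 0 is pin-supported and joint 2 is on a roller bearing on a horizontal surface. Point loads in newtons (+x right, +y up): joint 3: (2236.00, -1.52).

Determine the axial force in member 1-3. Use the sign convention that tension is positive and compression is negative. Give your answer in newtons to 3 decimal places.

2294.032

N=4 nodes, M=5 members, R=3 reactions → 2N=8, M+R=8
member 0 (0-1): L=3.4893, (cx,cy)=(0.4826,0.8758)
member 1 (0-2): L=3.8240, (cx,cy)=(1.0000,0.0000)
member 2 (1-2): L=3.7308, (cx,cy)=(0.5736,-0.8191)
member 3 (1-3): L=3.8201, (cx,cy)=(0.9989,0.0461)
member 4 (2-3): L=3.6407, (cx,cy)=(0.4603,0.8877)
solve A·x = −loads:
  F[0-1] = +2158.5362 N (tension)
  F[0-2] = +1194.2415 N (tension)
  F[1-2] = -2178.9125 N (compression)
  F[1-3] = +2294.0324 N (tension)
  F[2-3] = -120.7700 N (compression)
  Rx@0 = -2236.0000 N
  Ry@0 = -1890.5072 N
  Ry@2 = +1892.0272 N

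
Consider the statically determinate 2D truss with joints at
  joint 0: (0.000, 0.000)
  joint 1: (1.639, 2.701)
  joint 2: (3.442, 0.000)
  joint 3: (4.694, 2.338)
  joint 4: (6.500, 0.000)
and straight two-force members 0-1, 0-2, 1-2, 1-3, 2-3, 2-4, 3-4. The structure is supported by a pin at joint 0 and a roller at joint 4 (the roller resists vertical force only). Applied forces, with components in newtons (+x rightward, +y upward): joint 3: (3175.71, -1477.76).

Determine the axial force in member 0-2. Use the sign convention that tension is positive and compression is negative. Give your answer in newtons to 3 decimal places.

2731.712

N=5 nodes, M=7 members, R=3 reactions → 2N=10, M+R=10
member 0 (0-1): L=3.1594, (cx,cy)=(0.5188,0.8549)
member 1 (0-2): L=3.4420, (cx,cy)=(1.0000,0.0000)
member 2 (1-2): L=3.2475, (cx,cy)=(0.5552,-0.8317)
member 3 (1-3): L=3.0765, (cx,cy)=(0.9930,-0.1180)
member 4 (2-3): L=2.6521, (cx,cy)=(0.4721,0.8816)
member 5 (2-4): L=3.0580, (cx,cy)=(1.0000,0.0000)
member 6 (3-4): L=2.9543, (cx,cy)=(0.6113,-0.7914)
solve A·x = −loads:
  F[0-1] = +855.8633 N (tension)
  F[0-2] = +2731.7124 N (tension)
  F[1-2] = -1024.4153 N (compression)
  F[1-3] = +1019.8746 N (tension)
  F[2-3] = +966.4988 N (tension)
  F[2-4] = +1706.6998 N (tension)
  F[3-4] = -2791.8608 N (compression)
  Rx@0 = -3175.7100 N
  Ry@0 = -731.6885 N
  Ry@4 = +2209.4485 N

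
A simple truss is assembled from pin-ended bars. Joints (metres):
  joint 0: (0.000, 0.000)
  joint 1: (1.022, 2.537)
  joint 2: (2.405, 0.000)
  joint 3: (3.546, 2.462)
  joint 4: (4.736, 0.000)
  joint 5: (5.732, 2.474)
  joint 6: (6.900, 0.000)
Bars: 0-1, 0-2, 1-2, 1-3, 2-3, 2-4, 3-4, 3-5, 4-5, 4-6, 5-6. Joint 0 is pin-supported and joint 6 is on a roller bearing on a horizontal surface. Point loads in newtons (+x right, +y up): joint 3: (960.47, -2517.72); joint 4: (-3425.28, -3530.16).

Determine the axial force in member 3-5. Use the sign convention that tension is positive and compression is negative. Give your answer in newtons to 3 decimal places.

-3558.852

N=7 nodes, M=11 members, R=3 reactions → 2N=14, M+R=14
member 0 (0-1): L=2.7351, (cx,cy)=(0.3737,0.9276)
member 1 (0-2): L=2.4050, (cx,cy)=(1.0000,0.0000)
member 2 (1-2): L=2.8895, (cx,cy)=(0.4786,-0.8780)
member 3 (1-3): L=2.5251, (cx,cy)=(0.9996,-0.0297)
member 4 (2-3): L=2.7135, (cx,cy)=(0.4205,0.9073)
member 5 (2-4): L=2.3310, (cx,cy)=(1.0000,0.0000)
member 6 (3-4): L=2.7345, (cx,cy)=(0.4352,-0.9003)
member 7 (3-5): L=2.1860, (cx,cy)=(1.0000,0.0055)
member 8 (4-5): L=2.6670, (cx,cy)=(0.3735,0.9276)
member 9 (4-6): L=2.1640, (cx,cy)=(1.0000,0.0000)
member 10 (5-6): L=2.7359, (cx,cy)=(0.4269,-0.9043)
solve A·x = −loads:
  F[0-1] = -2143.5280 N (compression)
  F[0-2] = -1663.8617 N (compression)
  F[1-2] = +2329.3383 N (tension)
  F[1-3] = -1916.6942 N (compression)
  F[2-3] = -2254.1522 N (compression)
  F[2-4] = +398.8717 N (tension)
  F[3-4] = -609.7578 N (compression)
  F[3-5] = -3558.8518 N (compression)
  F[4-5] = +4397.3110 N (tension)
  F[4-6] = +1916.5851 N (tension)
  F[5-6] = -4489.2961 N (compression)
  Rx@0 = +2464.8100 N
  Ry@0 = +1988.2641 N
  Ry@6 = +4059.6159 N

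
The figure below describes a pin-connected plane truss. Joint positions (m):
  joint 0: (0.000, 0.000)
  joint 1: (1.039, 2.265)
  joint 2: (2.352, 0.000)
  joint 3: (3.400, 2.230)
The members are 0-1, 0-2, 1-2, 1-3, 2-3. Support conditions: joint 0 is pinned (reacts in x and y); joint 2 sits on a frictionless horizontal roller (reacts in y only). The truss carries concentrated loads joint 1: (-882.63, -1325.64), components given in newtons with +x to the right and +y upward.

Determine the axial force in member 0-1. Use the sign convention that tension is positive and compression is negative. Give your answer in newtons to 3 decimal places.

N=4 nodes, M=5 members, R=3 reactions → 2N=8, M+R=8
member 0 (0-1): L=2.4919, (cx,cy)=(0.4169,0.9089)
member 1 (0-2): L=2.3520, (cx,cy)=(1.0000,0.0000)
member 2 (1-2): L=2.6181, (cx,cy)=(0.5015,-0.8651)
member 3 (1-3): L=2.3613, (cx,cy)=(0.9999,-0.0148)
member 4 (2-3): L=2.4640, (cx,cy)=(0.4253,0.9050)
solve A·x = −loads:
  F[0-1] = -1749.3260 N (compression)
  F[0-2] = -153.2575 N (compression)
  F[1-2] = +305.5873 N (tension)
  F[1-3] = +0.0000 N (tension)
  F[2-3] = -0.0000 N (compression)
  Rx@0 = +882.6300 N
  Ry@0 = +1590.0180 N
  Ry@2 = -264.3780 N

-1749.326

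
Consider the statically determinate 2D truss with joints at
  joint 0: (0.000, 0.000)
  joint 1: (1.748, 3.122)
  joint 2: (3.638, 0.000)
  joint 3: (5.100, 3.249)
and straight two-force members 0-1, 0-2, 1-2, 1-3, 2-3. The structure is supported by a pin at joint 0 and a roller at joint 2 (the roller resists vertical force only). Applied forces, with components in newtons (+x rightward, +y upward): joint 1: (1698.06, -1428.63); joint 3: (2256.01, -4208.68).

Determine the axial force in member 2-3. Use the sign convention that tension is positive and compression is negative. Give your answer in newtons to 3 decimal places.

N=4 nodes, M=5 members, R=3 reactions → 2N=8, M+R=8
member 0 (0-1): L=3.5780, (cx,cy)=(0.4885,0.8725)
member 1 (0-2): L=3.6380, (cx,cy)=(1.0000,0.0000)
member 2 (1-2): L=3.6495, (cx,cy)=(0.5179,-0.8555)
member 3 (1-3): L=3.3544, (cx,cy)=(0.9993,0.0379)
member 4 (2-3): L=3.5628, (cx,cy)=(0.4104,0.9119)
solve A·x = −loads:
  F[0-1] = +5066.9503 N (tension)
  F[0-2] = +1478.6860 N (tension)
  F[1-2] = -6651.2084 N (compression)
  F[1-3] = +4224.8580 N (tension)
  F[2-3] = -4790.5557 N (compression)
  Rx@0 = -3954.0700 N
  Ry@0 = -4421.1378 N
  Ry@2 = +10058.4478 N

-4790.556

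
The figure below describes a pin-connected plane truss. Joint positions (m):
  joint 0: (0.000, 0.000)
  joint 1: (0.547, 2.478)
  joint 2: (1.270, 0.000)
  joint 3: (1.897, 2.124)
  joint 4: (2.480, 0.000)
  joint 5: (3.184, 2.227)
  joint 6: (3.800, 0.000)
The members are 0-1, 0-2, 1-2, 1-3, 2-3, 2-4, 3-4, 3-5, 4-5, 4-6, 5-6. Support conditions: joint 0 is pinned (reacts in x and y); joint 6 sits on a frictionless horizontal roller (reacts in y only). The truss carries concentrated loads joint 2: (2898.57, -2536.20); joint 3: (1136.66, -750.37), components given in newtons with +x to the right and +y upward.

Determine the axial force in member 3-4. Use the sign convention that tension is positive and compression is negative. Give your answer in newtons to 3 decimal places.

N=7 nodes, M=11 members, R=3 reactions → 2N=14, M+R=14
member 0 (0-1): L=2.5377, (cx,cy)=(0.2156,0.9765)
member 1 (0-2): L=1.2700, (cx,cy)=(1.0000,0.0000)
member 2 (1-2): L=2.5813, (cx,cy)=(0.2801,-0.9600)
member 3 (1-3): L=1.3956, (cx,cy)=(0.9673,-0.2536)
member 4 (2-3): L=2.2146, (cx,cy)=(0.2831,0.9591)
member 5 (2-4): L=1.2100, (cx,cy)=(1.0000,0.0000)
member 6 (3-4): L=2.2026, (cx,cy)=(0.2647,-0.9643)
member 7 (3-5): L=1.2911, (cx,cy)=(0.9968,0.0798)
member 8 (4-5): L=2.3356, (cx,cy)=(0.3014,0.9535)
member 9 (4-6): L=1.3200, (cx,cy)=(1.0000,0.0000)
member 10 (5-6): L=2.3106, (cx,cy)=(0.2666,-0.9638)
solve A·x = −loads:
  F[0-1] = -1463.4216 N (compression)
  F[0-2] = +4350.6754 N (tension)
  F[1-2] = +1705.2318 N (tension)
  F[1-3] = -819.8749 N (compression)
  F[2-3] = +937.5834 N (tension)
  F[2-4] = +1664.2743 N (tension)
  F[3-4] = -2020.0007 N (compression)
  F[3-5] = -1133.2077 N (compression)
  F[4-5] = +2042.9675 N (tension)
  F[4-6] = +513.8083 N (tension)
  F[5-6] = -1927.3019 N (compression)
  Rx@0 = -4035.2300 N
  Ry@0 = +1429.0195 N
  Ry@6 = +1857.5505 N

-2020.001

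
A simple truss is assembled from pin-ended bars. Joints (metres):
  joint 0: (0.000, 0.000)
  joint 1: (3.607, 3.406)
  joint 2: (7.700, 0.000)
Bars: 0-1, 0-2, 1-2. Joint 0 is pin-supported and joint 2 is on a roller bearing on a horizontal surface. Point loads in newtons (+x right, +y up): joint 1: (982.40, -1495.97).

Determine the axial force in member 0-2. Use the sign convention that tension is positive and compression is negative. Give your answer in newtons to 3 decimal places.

1364.326

N=3 nodes, M=3 members, R=3 reactions → 2N=6, M+R=6
member 0 (0-1): L=4.9610, (cx,cy)=(0.7271,0.6866)
member 1 (0-2): L=7.7000, (cx,cy)=(1.0000,0.0000)
member 2 (1-2): L=5.3248, (cx,cy)=(0.7687,-0.6396)
solve A·x = −loads:
  F[0-1] = -525.2910 N (compression)
  F[0-2] = +1364.3258 N (tension)
  F[1-2] = -1774.9232 N (compression)
  Rx@0 = -982.4000 N
  Ry@0 = +360.6430 N
  Ry@2 = +1135.3270 N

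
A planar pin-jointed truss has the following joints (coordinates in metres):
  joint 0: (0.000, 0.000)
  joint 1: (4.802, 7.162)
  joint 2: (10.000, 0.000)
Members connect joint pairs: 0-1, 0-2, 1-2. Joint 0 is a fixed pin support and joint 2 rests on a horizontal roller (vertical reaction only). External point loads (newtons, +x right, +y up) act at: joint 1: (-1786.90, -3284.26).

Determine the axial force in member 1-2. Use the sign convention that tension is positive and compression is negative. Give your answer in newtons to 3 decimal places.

N=3 nodes, M=3 members, R=3 reactions → 2N=6, M+R=6
member 0 (0-1): L=8.6228, (cx,cy)=(0.5569,0.8306)
member 1 (0-2): L=10.0000, (cx,cy)=(1.0000,0.0000)
member 2 (1-2): L=8.8495, (cx,cy)=(0.5874,-0.8093)
solve A·x = −loads:
  F[0-1] = -3596.1862 N (compression)
  F[0-2] = +215.7902 N (tension)
  F[1-2] = -367.3784 N (compression)
  Rx@0 = +1786.9000 N
  Ry@0 = +2986.9361 N
  Ry@2 = +297.3239 N

-367.378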